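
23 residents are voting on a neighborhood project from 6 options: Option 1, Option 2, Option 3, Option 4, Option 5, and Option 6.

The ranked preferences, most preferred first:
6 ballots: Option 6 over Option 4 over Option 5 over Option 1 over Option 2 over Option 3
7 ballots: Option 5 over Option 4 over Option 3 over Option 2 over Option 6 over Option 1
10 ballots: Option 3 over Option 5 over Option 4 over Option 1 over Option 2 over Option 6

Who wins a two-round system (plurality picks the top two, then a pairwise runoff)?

Option 5

Round 1 first-place votes: Option 1 0, Option 2 0, Option 3 10, Option 4 0, Option 5 7, Option 6 6. Option 3 and Option 5 advance.
Runoff: Option 3 is ranked above Option 5 on 10 ballots, Option 5 above Option 3 on 13.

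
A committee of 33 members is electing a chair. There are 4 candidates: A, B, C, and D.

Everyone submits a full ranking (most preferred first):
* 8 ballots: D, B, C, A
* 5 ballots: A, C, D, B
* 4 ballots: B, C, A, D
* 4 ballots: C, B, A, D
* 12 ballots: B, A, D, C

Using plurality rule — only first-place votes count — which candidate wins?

B

First-place votes: A 5, B 16, C 4, D 8.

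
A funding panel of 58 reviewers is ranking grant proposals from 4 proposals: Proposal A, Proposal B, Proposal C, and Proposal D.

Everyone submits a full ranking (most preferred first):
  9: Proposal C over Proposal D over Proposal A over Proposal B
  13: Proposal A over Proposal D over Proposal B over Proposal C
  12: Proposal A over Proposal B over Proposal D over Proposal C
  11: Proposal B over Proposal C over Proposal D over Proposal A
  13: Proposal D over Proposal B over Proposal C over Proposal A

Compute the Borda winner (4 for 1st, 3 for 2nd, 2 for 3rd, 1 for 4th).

Proposal A: 9×2 + 13×4 + 12×4 + 11×1 + 13×1 = 142
Proposal B: 9×1 + 13×2 + 12×3 + 11×4 + 13×3 = 154
Proposal C: 9×4 + 13×1 + 12×1 + 11×3 + 13×2 = 120
Proposal D: 9×3 + 13×3 + 12×2 + 11×2 + 13×4 = 164

Proposal D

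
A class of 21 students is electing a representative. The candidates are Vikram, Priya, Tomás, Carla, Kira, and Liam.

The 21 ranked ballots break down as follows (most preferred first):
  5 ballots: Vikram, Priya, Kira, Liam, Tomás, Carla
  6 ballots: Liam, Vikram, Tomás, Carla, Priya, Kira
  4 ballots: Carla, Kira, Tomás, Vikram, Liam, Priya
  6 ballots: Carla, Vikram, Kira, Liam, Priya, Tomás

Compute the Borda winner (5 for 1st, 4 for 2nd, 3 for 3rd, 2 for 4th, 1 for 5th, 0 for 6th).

Vikram

Vikram: 5×5 + 6×4 + 4×2 + 6×4 = 81
Priya: 5×4 + 6×1 + 4×0 + 6×1 = 32
Tomás: 5×1 + 6×3 + 4×3 + 6×0 = 35
Carla: 5×0 + 6×2 + 4×5 + 6×5 = 62
Kira: 5×3 + 6×0 + 4×4 + 6×3 = 49
Liam: 5×2 + 6×5 + 4×1 + 6×2 = 56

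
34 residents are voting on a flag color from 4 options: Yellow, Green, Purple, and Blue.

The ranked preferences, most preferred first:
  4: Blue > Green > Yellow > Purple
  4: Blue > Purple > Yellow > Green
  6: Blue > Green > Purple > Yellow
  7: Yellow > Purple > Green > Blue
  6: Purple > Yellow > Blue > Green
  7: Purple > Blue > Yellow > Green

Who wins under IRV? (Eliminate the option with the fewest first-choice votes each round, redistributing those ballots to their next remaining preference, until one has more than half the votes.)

Purple

Round 1: Yellow 7, Green 0, Purple 13, Blue 14. Green eliminated.
Round 2: Yellow 7, Purple 13, Blue 14. Yellow eliminated.
Round 3: Purple 20, Blue 14. Purple has a majority (≥18).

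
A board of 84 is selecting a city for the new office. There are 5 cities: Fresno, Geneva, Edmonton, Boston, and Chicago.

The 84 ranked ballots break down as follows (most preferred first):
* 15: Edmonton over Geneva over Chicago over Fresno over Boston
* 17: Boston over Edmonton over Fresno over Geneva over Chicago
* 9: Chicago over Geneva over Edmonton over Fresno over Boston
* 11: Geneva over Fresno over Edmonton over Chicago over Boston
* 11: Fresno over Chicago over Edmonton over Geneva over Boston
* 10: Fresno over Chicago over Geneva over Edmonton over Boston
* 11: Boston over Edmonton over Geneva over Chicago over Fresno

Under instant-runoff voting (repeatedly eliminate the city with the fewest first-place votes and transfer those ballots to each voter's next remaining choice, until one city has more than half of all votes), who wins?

Round 1: Fresno 21, Geneva 11, Edmonton 15, Boston 28, Chicago 9. Chicago eliminated.
Round 2: Fresno 21, Geneva 20, Edmonton 15, Boston 28. Edmonton eliminated.
Round 3: Fresno 21, Geneva 35, Boston 28. Fresno eliminated.
Round 4: Geneva 56, Boston 28. Geneva has a majority (≥43).

Geneva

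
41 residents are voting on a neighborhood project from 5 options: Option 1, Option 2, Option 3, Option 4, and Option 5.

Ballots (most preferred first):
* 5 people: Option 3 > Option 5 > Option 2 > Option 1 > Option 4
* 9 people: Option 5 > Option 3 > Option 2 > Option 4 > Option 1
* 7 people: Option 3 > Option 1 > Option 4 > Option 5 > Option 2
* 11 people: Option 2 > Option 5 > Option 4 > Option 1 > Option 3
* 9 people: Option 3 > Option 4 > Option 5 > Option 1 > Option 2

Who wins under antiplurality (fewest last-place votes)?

Last-place votes: Option 1 9, Option 2 16, Option 3 11, Option 4 5, Option 5 0.

Option 5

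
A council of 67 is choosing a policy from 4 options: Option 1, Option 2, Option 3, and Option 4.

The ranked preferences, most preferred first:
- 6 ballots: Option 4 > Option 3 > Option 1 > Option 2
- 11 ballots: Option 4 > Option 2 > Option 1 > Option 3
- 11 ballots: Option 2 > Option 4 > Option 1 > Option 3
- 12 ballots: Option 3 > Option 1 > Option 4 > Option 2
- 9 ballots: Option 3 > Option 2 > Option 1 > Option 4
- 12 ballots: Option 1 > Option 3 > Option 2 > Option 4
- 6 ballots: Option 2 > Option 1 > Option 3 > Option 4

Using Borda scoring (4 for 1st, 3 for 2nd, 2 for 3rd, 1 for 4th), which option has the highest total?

Option 1: 6×2 + 11×2 + 11×2 + 12×3 + 9×2 + 12×4 + 6×3 = 176
Option 2: 6×1 + 11×3 + 11×4 + 12×1 + 9×3 + 12×2 + 6×4 = 170
Option 3: 6×3 + 11×1 + 11×1 + 12×4 + 9×4 + 12×3 + 6×2 = 172
Option 4: 6×4 + 11×4 + 11×3 + 12×2 + 9×1 + 12×1 + 6×1 = 152

Option 1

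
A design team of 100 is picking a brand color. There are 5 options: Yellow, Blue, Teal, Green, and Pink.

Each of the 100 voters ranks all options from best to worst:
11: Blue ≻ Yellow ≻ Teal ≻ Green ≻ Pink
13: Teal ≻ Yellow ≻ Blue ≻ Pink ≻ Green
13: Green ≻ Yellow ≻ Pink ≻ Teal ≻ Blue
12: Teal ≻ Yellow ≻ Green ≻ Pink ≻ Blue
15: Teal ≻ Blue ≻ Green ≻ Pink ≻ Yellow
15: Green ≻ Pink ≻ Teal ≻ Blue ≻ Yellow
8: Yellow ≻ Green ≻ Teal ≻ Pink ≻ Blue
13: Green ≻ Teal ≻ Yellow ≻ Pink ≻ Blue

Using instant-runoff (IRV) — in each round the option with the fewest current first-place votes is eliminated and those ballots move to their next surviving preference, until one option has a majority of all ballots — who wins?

Round 1: Yellow 8, Blue 11, Teal 40, Green 41, Pink 0. Pink eliminated.
Round 2: Yellow 8, Blue 11, Teal 40, Green 41. Yellow eliminated.
Round 3: Blue 11, Teal 40, Green 49. Blue eliminated.
Round 4: Teal 51, Green 49. Teal has a majority (≥51).

Teal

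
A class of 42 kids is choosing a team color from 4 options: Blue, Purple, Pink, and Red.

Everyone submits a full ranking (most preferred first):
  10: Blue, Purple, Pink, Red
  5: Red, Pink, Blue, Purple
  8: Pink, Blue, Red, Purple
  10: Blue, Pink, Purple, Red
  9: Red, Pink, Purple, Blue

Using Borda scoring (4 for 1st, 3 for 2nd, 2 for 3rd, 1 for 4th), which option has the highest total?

Pink

Blue: 10×4 + 5×2 + 8×3 + 10×4 + 9×1 = 123
Purple: 10×3 + 5×1 + 8×1 + 10×2 + 9×2 = 81
Pink: 10×2 + 5×3 + 8×4 + 10×3 + 9×3 = 124
Red: 10×1 + 5×4 + 8×2 + 10×1 + 9×4 = 92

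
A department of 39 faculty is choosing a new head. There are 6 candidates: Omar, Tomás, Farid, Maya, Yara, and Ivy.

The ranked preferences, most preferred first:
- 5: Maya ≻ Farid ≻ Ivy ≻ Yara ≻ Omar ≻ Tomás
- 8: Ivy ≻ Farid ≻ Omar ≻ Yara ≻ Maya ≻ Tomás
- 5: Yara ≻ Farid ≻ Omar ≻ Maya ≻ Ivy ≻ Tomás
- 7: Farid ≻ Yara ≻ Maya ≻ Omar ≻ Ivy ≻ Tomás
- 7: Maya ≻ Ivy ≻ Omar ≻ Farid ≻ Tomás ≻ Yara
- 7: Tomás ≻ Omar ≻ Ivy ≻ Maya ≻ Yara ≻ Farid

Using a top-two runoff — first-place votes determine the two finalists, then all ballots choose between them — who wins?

Maya

Round 1 first-place votes: Omar 0, Tomás 7, Farid 7, Maya 12, Yara 5, Ivy 8. Maya and Ivy advance.
Runoff: Maya is ranked above Ivy on 24 ballots, Ivy above Maya on 15.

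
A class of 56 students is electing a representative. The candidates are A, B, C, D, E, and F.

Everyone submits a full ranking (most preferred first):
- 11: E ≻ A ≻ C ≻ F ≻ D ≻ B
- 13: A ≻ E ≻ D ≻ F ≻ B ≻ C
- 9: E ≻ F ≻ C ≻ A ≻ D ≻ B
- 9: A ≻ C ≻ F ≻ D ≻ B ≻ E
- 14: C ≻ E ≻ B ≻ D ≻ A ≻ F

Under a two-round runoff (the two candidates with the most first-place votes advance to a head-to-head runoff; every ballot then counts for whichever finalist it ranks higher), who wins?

Round 1 first-place votes: A 22, B 0, C 14, D 0, E 20, F 0. A and E advance.
Runoff: A is ranked above E on 22 ballots, E above A on 34.

E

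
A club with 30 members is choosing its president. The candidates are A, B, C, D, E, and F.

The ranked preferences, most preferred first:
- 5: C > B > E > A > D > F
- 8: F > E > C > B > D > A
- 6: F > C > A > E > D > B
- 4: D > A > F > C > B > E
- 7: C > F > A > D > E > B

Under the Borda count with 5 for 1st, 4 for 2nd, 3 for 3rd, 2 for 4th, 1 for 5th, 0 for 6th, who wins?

A: 5×2 + 8×0 + 6×3 + 4×4 + 7×3 = 65
B: 5×4 + 8×2 + 6×0 + 4×1 + 7×0 = 40
C: 5×5 + 8×3 + 6×4 + 4×2 + 7×5 = 116
D: 5×1 + 8×1 + 6×1 + 4×5 + 7×2 = 53
E: 5×3 + 8×4 + 6×2 + 4×0 + 7×1 = 66
F: 5×0 + 8×5 + 6×5 + 4×3 + 7×4 = 110

C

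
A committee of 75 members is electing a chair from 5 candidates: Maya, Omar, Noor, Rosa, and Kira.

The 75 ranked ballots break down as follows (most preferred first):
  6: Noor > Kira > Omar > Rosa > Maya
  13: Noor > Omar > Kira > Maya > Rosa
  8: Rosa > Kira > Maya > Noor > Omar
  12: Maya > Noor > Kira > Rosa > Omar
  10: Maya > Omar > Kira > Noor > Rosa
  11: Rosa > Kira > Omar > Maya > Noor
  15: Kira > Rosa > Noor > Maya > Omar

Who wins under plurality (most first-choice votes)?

Maya

First-place votes: Maya 22, Omar 0, Noor 19, Rosa 19, Kira 15.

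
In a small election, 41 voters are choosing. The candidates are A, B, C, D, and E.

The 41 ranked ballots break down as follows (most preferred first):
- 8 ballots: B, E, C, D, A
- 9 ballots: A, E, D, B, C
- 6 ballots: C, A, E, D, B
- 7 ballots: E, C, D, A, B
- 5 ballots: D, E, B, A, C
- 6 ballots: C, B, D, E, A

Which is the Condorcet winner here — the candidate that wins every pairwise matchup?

E vs A: 26–15
E vs B: 27–14
E vs C: 29–12
E vs D: 30–11
E beats every other candidate.

E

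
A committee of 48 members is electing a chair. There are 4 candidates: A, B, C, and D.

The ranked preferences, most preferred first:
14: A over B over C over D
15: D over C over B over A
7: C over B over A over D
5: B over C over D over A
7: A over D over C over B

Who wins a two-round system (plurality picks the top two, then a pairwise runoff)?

A

Round 1 first-place votes: A 21, B 5, C 7, D 15. A and D advance.
Runoff: A is ranked above D on 28 ballots, D above A on 20.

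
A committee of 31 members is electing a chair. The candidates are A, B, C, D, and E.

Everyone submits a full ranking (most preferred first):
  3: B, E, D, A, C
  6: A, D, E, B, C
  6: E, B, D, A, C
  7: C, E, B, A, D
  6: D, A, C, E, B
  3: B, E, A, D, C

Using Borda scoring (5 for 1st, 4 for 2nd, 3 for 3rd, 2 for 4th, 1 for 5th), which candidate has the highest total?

A: 3×2 + 6×5 + 6×2 + 7×2 + 6×4 + 3×3 = 95
B: 3×5 + 6×2 + 6×4 + 7×3 + 6×1 + 3×5 = 93
C: 3×1 + 6×1 + 6×1 + 7×5 + 6×3 + 3×1 = 71
D: 3×3 + 6×4 + 6×3 + 7×1 + 6×5 + 3×2 = 94
E: 3×4 + 6×3 + 6×5 + 7×4 + 6×2 + 3×4 = 112

E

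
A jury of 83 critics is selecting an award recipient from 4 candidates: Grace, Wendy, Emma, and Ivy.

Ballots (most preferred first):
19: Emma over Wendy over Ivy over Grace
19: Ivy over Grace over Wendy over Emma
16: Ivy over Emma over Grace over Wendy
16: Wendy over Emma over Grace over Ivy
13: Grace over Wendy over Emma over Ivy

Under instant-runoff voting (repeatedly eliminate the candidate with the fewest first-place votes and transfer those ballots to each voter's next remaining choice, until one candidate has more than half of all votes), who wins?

Wendy

Round 1: Grace 13, Wendy 16, Emma 19, Ivy 35. Grace eliminated.
Round 2: Wendy 29, Emma 19, Ivy 35. Emma eliminated.
Round 3: Wendy 48, Ivy 35. Wendy has a majority (≥42).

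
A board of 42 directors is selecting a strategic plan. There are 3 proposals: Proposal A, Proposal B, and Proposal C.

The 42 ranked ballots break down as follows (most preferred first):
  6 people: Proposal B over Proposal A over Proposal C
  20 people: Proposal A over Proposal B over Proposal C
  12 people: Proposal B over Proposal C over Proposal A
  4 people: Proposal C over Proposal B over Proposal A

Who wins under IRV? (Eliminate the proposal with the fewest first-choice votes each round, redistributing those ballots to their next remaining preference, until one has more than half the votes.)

Proposal B

Round 1: Proposal A 20, Proposal B 18, Proposal C 4. Proposal C eliminated.
Round 2: Proposal A 20, Proposal B 22. Proposal B has a majority (≥22).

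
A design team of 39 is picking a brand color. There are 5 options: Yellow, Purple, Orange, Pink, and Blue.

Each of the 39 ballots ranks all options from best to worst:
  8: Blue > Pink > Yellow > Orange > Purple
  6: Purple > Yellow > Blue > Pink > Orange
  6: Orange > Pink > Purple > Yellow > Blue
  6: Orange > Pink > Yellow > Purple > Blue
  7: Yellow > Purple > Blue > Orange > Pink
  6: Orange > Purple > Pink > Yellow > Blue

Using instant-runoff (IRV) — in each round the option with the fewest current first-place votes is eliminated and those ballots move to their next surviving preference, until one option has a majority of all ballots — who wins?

Yellow

Round 1: Yellow 7, Purple 6, Orange 18, Pink 0, Blue 8. Pink eliminated.
Round 2: Yellow 7, Purple 6, Orange 18, Blue 8. Purple eliminated.
Round 3: Yellow 13, Orange 18, Blue 8. Blue eliminated.
Round 4: Yellow 21, Orange 18. Yellow has a majority (≥20).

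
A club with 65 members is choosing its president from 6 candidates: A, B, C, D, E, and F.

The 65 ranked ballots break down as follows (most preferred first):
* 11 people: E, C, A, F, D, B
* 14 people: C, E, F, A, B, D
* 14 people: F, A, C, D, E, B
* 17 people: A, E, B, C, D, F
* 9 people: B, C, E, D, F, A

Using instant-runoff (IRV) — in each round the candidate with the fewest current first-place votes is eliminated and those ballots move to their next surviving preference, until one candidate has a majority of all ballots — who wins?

C

Round 1: A 17, B 9, C 14, D 0, E 11, F 14. D eliminated.
Round 2: A 17, B 9, C 14, E 11, F 14. B eliminated.
Round 3: A 17, C 23, E 11, F 14. E eliminated.
Round 4: A 17, C 34, F 14. C has a majority (≥33).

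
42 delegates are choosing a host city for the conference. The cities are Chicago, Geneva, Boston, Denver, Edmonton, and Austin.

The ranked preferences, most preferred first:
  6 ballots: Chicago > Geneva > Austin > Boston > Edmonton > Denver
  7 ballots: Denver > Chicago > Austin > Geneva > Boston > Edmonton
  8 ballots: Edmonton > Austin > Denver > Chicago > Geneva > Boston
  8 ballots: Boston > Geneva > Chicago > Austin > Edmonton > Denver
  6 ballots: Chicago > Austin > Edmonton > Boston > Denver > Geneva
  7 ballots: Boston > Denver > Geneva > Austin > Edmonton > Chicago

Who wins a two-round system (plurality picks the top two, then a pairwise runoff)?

Round 1 first-place votes: Chicago 12, Geneva 0, Boston 15, Denver 7, Edmonton 8, Austin 0. Boston and Chicago advance.
Runoff: Boston is ranked above Chicago on 15 ballots, Chicago above Boston on 27.

Chicago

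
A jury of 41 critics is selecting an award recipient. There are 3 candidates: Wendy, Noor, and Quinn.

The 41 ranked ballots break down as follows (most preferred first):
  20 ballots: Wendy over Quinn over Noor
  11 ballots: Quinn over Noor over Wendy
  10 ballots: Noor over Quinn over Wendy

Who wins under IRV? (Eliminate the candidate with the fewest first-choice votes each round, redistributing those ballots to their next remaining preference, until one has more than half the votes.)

Round 1: Wendy 20, Noor 10, Quinn 11. Noor eliminated.
Round 2: Wendy 20, Quinn 21. Quinn has a majority (≥21).

Quinn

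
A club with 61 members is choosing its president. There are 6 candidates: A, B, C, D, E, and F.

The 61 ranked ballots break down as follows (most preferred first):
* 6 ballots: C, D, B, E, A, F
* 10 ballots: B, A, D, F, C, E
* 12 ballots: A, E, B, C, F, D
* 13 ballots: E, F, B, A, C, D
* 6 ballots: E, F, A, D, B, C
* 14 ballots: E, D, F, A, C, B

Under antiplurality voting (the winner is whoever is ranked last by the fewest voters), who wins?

Last-place votes: A 0, B 14, C 6, D 25, E 10, F 6.

A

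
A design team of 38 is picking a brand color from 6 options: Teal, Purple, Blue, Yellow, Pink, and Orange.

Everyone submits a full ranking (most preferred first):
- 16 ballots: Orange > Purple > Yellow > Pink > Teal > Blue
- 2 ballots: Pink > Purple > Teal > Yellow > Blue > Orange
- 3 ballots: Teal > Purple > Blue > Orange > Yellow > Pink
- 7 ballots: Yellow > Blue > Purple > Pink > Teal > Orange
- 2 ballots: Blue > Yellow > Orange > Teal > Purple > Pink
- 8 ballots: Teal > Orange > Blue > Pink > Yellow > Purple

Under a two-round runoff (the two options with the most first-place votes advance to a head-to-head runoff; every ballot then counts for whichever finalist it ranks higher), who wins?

Teal

Round 1 first-place votes: Teal 11, Purple 0, Blue 2, Yellow 7, Pink 2, Orange 16. Orange and Teal advance.
Runoff: Orange is ranked above Teal on 18 ballots, Teal above Orange on 20.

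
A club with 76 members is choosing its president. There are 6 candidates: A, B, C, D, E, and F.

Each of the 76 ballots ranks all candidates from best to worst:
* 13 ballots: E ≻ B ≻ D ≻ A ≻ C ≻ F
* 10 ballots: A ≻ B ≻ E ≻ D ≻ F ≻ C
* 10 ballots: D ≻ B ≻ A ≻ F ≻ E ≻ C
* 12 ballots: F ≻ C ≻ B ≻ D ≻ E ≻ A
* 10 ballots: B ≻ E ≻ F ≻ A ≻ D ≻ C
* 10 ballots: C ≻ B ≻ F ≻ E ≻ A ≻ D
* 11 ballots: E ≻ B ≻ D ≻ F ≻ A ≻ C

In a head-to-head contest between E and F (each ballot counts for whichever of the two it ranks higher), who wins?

E

E is ranked above F on 44 ballots; F above E on 32.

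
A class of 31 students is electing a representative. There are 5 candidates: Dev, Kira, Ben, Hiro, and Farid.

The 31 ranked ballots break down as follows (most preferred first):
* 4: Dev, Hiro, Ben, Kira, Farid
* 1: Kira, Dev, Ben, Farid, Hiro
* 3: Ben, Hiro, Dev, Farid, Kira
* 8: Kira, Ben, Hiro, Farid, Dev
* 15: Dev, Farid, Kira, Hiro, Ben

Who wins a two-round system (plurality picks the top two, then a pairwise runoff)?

Round 1 first-place votes: Dev 19, Kira 9, Ben 3, Hiro 0, Farid 0. Dev and Kira advance.
Runoff: Dev is ranked above Kira on 22 ballots, Kira above Dev on 9.

Dev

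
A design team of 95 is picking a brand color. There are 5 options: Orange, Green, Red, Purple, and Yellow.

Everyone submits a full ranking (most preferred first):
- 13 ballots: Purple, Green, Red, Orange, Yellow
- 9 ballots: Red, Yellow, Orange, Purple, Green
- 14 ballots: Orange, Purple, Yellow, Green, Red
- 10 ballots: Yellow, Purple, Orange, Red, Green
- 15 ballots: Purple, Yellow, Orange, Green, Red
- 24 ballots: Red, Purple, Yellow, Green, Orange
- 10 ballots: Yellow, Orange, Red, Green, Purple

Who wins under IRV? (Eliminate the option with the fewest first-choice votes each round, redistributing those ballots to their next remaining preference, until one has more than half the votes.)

Round 1: Orange 14, Green 0, Red 33, Purple 28, Yellow 20. Green eliminated.
Round 2: Orange 14, Red 33, Purple 28, Yellow 20. Orange eliminated.
Round 3: Red 33, Purple 42, Yellow 20. Yellow eliminated.
Round 4: Red 43, Purple 52. Purple has a majority (≥48).

Purple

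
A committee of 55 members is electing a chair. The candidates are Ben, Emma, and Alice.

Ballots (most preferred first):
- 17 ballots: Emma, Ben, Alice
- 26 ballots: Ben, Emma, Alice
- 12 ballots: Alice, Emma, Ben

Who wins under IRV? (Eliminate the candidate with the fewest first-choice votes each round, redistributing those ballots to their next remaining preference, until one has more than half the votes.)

Round 1: Ben 26, Emma 17, Alice 12. Alice eliminated.
Round 2: Ben 26, Emma 29. Emma has a majority (≥28).

Emma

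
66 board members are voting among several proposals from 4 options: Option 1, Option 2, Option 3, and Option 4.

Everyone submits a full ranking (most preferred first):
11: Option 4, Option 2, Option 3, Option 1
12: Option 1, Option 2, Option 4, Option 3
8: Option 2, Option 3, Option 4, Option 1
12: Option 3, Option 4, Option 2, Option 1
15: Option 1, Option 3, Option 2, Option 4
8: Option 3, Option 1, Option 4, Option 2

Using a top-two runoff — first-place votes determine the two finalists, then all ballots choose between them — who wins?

Option 3

Round 1 first-place votes: Option 1 27, Option 2 8, Option 3 20, Option 4 11. Option 1 and Option 3 advance.
Runoff: Option 1 is ranked above Option 3 on 27 ballots, Option 3 above Option 1 on 39.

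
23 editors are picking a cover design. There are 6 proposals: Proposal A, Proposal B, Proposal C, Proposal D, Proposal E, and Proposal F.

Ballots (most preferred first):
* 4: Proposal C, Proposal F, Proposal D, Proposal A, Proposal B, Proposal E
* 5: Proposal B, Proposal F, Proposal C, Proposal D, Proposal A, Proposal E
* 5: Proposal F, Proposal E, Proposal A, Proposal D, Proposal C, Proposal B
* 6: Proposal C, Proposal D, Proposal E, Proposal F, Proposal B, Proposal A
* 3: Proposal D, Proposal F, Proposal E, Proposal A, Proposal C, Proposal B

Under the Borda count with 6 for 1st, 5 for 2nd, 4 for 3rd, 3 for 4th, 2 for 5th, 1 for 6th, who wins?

Proposal A: 4×3 + 5×2 + 5×4 + 6×1 + 3×3 = 57
Proposal B: 4×2 + 5×6 + 5×1 + 6×2 + 3×1 = 58
Proposal C: 4×6 + 5×4 + 5×2 + 6×6 + 3×2 = 96
Proposal D: 4×4 + 5×3 + 5×3 + 6×5 + 3×6 = 94
Proposal E: 4×1 + 5×1 + 5×5 + 6×4 + 3×4 = 70
Proposal F: 4×5 + 5×5 + 5×6 + 6×3 + 3×5 = 108

Proposal F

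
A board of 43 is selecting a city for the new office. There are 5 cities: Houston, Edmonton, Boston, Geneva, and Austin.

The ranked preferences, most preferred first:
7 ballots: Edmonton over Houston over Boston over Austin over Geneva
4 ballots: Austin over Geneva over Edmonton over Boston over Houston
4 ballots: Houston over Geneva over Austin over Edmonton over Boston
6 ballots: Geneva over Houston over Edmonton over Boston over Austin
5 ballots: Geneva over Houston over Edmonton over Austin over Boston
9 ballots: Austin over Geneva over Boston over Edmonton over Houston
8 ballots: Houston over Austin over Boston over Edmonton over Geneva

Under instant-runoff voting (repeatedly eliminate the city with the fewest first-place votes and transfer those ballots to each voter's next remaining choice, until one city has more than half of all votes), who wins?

Houston

Round 1: Houston 12, Edmonton 7, Boston 0, Geneva 11, Austin 13. Boston eliminated.
Round 2: Houston 12, Edmonton 7, Geneva 11, Austin 13. Edmonton eliminated.
Round 3: Houston 19, Geneva 11, Austin 13. Geneva eliminated.
Round 4: Houston 30, Austin 13. Houston has a majority (≥22).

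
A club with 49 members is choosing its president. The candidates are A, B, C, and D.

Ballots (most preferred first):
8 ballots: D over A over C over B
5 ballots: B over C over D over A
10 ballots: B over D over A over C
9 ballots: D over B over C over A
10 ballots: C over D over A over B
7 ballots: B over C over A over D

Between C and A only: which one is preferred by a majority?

C

C is ranked above A on 31 ballots; A above C on 18.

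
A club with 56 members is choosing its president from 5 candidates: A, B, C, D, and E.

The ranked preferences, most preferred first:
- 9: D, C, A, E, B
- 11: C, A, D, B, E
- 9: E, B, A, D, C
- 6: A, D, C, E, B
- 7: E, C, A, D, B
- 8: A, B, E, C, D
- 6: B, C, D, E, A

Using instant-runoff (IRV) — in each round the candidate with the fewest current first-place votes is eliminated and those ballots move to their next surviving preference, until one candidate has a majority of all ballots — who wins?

Round 1: A 14, B 6, C 11, D 9, E 16. B eliminated.
Round 2: A 14, C 17, D 9, E 16. D eliminated.
Round 3: A 14, C 26, E 16. A eliminated.
Round 4: C 32, E 24. C has a majority (≥29).

C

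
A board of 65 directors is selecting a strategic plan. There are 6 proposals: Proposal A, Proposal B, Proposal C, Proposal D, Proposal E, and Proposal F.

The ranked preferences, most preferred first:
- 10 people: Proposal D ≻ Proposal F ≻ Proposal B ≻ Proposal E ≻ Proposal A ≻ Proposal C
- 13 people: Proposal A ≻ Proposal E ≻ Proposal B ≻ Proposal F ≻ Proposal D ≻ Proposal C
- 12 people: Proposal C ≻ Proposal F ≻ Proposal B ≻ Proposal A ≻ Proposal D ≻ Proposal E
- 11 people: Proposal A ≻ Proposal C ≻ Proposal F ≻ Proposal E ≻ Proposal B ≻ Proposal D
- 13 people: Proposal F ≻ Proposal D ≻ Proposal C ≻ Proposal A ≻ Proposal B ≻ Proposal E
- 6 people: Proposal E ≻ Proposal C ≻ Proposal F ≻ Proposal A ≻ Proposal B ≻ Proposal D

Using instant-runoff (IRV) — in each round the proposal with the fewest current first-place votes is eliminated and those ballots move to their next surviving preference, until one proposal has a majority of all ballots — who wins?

Round 1: Proposal A 24, Proposal B 0, Proposal C 12, Proposal D 10, Proposal E 6, Proposal F 13. Proposal B eliminated.
Round 2: Proposal A 24, Proposal C 12, Proposal D 10, Proposal E 6, Proposal F 13. Proposal E eliminated.
Round 3: Proposal A 24, Proposal C 18, Proposal D 10, Proposal F 13. Proposal D eliminated.
Round 4: Proposal A 24, Proposal C 18, Proposal F 23. Proposal C eliminated.
Round 5: Proposal A 24, Proposal F 41. Proposal F has a majority (≥33).

Proposal F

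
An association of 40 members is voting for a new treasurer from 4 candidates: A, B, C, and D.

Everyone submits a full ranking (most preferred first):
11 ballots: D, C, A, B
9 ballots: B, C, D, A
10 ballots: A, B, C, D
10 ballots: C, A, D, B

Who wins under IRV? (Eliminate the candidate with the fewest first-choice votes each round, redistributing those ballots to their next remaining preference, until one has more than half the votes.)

C

Round 1: A 10, B 9, C 10, D 11. B eliminated.
Round 2: A 10, C 19, D 11. A eliminated.
Round 3: C 29, D 11. C has a majority (≥21).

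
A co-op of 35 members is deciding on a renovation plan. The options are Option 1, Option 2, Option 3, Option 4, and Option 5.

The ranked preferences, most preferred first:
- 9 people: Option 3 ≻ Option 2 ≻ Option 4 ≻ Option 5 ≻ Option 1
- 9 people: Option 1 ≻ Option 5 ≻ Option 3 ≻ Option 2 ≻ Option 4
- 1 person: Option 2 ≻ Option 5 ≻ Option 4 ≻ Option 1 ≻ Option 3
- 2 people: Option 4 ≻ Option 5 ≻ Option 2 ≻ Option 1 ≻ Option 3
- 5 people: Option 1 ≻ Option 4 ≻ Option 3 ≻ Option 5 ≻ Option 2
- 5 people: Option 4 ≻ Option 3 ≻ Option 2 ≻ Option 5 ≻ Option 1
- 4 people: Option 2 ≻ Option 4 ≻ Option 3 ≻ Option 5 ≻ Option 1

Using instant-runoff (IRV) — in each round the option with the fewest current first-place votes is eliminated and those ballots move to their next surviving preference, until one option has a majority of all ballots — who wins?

Option 4

Round 1: Option 1 14, Option 2 5, Option 3 9, Option 4 7, Option 5 0. Option 5 eliminated.
Round 2: Option 1 14, Option 2 5, Option 3 9, Option 4 7. Option 2 eliminated.
Round 3: Option 1 14, Option 3 9, Option 4 12. Option 3 eliminated.
Round 4: Option 1 14, Option 4 21. Option 4 has a majority (≥18).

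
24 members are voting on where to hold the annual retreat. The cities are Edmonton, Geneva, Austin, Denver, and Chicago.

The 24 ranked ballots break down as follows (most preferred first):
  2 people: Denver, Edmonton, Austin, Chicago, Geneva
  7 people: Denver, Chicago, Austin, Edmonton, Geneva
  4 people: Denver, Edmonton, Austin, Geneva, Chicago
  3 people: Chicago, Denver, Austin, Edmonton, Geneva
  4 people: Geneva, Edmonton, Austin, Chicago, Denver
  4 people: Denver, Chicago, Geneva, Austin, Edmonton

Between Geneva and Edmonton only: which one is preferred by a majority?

Edmonton

Geneva is ranked above Edmonton on 8 ballots; Edmonton above Geneva on 16.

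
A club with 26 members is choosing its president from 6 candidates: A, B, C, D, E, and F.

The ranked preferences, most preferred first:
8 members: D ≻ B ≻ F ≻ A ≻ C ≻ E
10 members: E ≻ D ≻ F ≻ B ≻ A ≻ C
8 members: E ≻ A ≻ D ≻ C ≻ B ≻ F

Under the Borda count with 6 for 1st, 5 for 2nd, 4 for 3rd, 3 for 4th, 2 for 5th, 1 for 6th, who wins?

D

A: 8×3 + 10×2 + 8×5 = 84
B: 8×5 + 10×3 + 8×2 = 86
C: 8×2 + 10×1 + 8×3 = 50
D: 8×6 + 10×5 + 8×4 = 130
E: 8×1 + 10×6 + 8×6 = 116
F: 8×4 + 10×4 + 8×1 = 80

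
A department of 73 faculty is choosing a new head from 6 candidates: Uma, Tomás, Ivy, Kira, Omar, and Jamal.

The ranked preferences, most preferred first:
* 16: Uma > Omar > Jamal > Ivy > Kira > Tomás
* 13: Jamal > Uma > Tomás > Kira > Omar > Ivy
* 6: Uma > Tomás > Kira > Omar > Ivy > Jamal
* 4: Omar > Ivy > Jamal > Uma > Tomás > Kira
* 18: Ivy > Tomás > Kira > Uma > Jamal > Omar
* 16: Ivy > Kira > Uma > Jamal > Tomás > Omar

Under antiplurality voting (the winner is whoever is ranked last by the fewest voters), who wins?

Uma

Last-place votes: Uma 0, Tomás 16, Ivy 13, Kira 4, Omar 34, Jamal 6.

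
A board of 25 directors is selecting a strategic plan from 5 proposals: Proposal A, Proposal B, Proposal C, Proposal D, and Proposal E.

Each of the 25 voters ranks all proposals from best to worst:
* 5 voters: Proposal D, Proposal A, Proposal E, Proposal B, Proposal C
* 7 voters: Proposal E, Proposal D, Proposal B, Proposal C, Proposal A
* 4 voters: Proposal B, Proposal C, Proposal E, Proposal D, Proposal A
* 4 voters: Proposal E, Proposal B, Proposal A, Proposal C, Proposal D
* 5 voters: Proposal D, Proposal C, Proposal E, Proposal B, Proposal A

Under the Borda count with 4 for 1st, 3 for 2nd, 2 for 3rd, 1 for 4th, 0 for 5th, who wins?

Proposal A: 5×3 + 7×0 + 4×0 + 4×2 + 5×0 = 23
Proposal B: 5×1 + 7×2 + 4×4 + 4×3 + 5×1 = 52
Proposal C: 5×0 + 7×1 + 4×3 + 4×1 + 5×3 = 38
Proposal D: 5×4 + 7×3 + 4×1 + 4×0 + 5×4 = 65
Proposal E: 5×2 + 7×4 + 4×2 + 4×4 + 5×2 = 72

Proposal E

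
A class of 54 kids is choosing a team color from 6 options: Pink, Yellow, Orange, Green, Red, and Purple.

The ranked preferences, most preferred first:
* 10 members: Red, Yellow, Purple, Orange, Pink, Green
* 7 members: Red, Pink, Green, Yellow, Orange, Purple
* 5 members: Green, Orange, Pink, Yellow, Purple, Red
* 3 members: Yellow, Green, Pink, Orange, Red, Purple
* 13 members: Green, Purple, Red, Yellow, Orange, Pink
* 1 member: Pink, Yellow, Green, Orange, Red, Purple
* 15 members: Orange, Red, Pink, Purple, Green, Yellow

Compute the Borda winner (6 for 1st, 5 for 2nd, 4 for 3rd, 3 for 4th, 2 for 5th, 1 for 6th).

Pink: 10×2 + 7×5 + 5×4 + 3×4 + 13×1 + 1×6 + 15×4 = 166
Yellow: 10×5 + 7×3 + 5×3 + 3×6 + 13×3 + 1×5 + 15×1 = 163
Orange: 10×3 + 7×2 + 5×5 + 3×3 + 13×2 + 1×3 + 15×6 = 197
Green: 10×1 + 7×4 + 5×6 + 3×5 + 13×6 + 1×4 + 15×2 = 195
Red: 10×6 + 7×6 + 5×1 + 3×2 + 13×4 + 1×2 + 15×5 = 242
Purple: 10×4 + 7×1 + 5×2 + 3×1 + 13×5 + 1×1 + 15×3 = 171

Red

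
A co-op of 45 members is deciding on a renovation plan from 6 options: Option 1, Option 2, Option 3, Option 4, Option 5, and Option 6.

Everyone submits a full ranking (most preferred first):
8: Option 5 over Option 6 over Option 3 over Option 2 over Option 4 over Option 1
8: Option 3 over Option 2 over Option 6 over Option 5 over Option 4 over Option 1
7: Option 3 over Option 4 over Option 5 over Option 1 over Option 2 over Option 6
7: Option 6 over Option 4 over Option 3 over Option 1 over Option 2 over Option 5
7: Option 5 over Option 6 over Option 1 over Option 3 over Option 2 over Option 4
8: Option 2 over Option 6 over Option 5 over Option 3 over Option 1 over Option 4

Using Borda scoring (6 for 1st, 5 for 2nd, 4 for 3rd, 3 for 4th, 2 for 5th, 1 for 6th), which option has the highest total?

Option 1: 8×1 + 8×1 + 7×3 + 7×3 + 7×4 + 8×2 = 102
Option 2: 8×3 + 8×5 + 7×2 + 7×2 + 7×2 + 8×6 = 154
Option 3: 8×4 + 8×6 + 7×6 + 7×4 + 7×3 + 8×3 = 195
Option 4: 8×2 + 8×2 + 7×5 + 7×5 + 7×1 + 8×1 = 117
Option 5: 8×6 + 8×3 + 7×4 + 7×1 + 7×6 + 8×4 = 181
Option 6: 8×5 + 8×4 + 7×1 + 7×6 + 7×5 + 8×5 = 196

Option 6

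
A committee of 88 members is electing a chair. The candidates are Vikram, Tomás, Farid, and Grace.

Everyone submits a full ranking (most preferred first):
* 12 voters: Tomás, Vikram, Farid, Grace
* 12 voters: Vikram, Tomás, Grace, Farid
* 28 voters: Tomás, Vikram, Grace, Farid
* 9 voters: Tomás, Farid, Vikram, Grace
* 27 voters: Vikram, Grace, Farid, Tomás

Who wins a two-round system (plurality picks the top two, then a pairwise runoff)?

Round 1 first-place votes: Vikram 39, Tomás 49, Farid 0, Grace 0. Tomás and Vikram advance.
Runoff: Tomás is ranked above Vikram on 49 ballots, Vikram above Tomás on 39.

Tomás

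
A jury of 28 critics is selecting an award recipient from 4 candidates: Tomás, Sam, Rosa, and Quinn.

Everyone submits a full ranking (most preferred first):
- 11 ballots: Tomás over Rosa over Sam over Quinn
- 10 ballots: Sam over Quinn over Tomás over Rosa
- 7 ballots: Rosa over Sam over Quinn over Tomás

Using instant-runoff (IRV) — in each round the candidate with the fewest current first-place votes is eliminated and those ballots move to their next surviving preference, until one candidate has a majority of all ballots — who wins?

Sam

Round 1: Tomás 11, Sam 10, Rosa 7, Quinn 0. Quinn eliminated.
Round 2: Tomás 11, Sam 10, Rosa 7. Rosa eliminated.
Round 3: Tomás 11, Sam 17. Sam has a majority (≥15).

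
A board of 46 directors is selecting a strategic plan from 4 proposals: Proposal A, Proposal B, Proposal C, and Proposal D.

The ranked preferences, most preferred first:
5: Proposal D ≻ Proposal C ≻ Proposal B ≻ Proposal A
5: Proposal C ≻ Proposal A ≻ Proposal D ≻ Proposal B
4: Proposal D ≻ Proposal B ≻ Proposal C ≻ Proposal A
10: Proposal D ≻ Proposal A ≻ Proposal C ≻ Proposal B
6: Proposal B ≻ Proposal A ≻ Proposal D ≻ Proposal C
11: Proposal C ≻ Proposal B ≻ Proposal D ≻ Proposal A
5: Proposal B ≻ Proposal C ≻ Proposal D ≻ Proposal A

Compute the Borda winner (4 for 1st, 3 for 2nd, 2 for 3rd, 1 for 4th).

Proposal D

Proposal A: 5×1 + 5×3 + 4×1 + 10×3 + 6×3 + 11×1 + 5×1 = 88
Proposal B: 5×2 + 5×1 + 4×3 + 10×1 + 6×4 + 11×3 + 5×4 = 114
Proposal C: 5×3 + 5×4 + 4×2 + 10×2 + 6×1 + 11×4 + 5×3 = 128
Proposal D: 5×4 + 5×2 + 4×4 + 10×4 + 6×2 + 11×2 + 5×2 = 130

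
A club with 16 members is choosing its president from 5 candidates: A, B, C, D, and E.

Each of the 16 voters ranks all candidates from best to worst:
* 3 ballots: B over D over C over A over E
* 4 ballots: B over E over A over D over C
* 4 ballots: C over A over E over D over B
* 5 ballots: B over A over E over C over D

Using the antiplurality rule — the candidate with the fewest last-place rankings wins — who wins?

Last-place votes: A 0, B 4, C 4, D 5, E 3.

A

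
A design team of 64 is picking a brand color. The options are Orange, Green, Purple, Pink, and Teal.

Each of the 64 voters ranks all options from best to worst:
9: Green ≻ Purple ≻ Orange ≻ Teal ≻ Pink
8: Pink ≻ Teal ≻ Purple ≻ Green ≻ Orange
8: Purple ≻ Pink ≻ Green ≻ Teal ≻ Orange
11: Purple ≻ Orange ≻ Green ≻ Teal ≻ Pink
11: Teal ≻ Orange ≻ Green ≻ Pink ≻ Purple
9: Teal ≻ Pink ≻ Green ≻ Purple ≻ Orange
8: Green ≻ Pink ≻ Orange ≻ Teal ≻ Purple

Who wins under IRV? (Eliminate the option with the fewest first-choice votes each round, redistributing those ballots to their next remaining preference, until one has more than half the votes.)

Teal

Round 1: Orange 0, Green 17, Purple 19, Pink 8, Teal 20. Orange eliminated.
Round 2: Green 17, Purple 19, Pink 8, Teal 20. Pink eliminated.
Round 3: Green 17, Purple 19, Teal 28. Green eliminated.
Round 4: Purple 28, Teal 36. Teal has a majority (≥33).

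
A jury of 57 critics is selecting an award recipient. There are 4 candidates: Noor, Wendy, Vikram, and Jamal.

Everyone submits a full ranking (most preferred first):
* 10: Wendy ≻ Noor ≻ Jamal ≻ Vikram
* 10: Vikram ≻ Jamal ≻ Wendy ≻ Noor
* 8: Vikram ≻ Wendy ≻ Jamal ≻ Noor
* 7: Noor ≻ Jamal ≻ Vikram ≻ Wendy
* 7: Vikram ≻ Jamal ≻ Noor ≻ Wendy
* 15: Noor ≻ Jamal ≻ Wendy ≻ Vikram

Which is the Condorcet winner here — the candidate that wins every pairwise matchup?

Noor vs Wendy: 29–28
Noor vs Vikram: 32–25
Noor vs Jamal: 32–25
Noor beats every other candidate.

Noor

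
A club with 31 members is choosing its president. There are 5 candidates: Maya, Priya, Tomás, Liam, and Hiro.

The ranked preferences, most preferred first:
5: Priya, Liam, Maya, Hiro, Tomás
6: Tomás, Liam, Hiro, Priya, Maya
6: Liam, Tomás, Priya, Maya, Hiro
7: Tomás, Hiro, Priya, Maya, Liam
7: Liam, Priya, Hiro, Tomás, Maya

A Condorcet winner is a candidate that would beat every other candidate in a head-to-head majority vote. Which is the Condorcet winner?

Liam vs Maya: 24–7
Liam vs Priya: 19–12
Liam vs Tomás: 18–13
Liam vs Hiro: 24–7
Liam beats every other candidate.

Liam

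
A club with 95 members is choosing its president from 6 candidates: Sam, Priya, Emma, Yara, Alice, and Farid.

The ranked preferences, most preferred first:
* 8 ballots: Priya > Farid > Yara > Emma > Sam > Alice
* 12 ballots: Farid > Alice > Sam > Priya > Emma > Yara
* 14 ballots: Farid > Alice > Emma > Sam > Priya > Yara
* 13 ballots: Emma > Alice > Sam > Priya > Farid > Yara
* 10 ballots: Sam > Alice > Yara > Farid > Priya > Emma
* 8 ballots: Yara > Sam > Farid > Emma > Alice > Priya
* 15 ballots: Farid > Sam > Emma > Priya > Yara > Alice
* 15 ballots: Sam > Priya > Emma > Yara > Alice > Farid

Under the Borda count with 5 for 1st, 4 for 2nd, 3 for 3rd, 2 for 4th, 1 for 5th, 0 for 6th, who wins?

Sam: 8×1 + 12×3 + 14×2 + 13×3 + 10×5 + 8×4 + 15×4 + 15×5 = 328
Priya: 8×5 + 12×2 + 14×1 + 13×2 + 10×1 + 8×0 + 15×2 + 15×4 = 204
Emma: 8×2 + 12×1 + 14×3 + 13×5 + 10×0 + 8×2 + 15×3 + 15×3 = 241
Yara: 8×3 + 12×0 + 14×0 + 13×0 + 10×3 + 8×5 + 15×1 + 15×2 = 139
Alice: 8×0 + 12×4 + 14×4 + 13×4 + 10×4 + 8×1 + 15×0 + 15×1 = 219
Farid: 8×4 + 12×5 + 14×5 + 13×1 + 10×2 + 8×3 + 15×5 + 15×0 = 294

Sam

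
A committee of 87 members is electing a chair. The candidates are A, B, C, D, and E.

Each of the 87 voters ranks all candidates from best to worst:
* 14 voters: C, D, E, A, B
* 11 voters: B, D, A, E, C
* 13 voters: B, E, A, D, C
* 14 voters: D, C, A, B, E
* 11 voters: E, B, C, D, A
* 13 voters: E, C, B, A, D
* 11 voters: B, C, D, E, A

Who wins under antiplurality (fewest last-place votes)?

D

Last-place votes: A 22, B 14, C 24, D 13, E 14.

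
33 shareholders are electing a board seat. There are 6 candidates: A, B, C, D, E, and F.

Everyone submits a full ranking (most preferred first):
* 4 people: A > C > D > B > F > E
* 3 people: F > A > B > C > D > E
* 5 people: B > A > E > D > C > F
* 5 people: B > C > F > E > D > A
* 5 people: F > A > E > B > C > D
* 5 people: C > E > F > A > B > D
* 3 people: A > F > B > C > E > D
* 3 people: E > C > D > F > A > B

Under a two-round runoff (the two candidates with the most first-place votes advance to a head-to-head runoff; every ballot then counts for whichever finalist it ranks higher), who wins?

Round 1 first-place votes: A 7, B 10, C 5, D 0, E 3, F 8. B and F advance.
Runoff: B is ranked above F on 14 ballots, F above B on 19.

F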